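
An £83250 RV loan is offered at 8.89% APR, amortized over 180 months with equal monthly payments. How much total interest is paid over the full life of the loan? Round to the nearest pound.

Monthly rate = 8.89%/12 = 0.0074083; payment = 83,250 × 0.0074083 / (1 − (1+0.0074083)^−180) = £838.94.
Total paid = 180 × £838.94 = £151,009.20; interest = £151,009.20 − £83,250 = £67,759.20.

£67,759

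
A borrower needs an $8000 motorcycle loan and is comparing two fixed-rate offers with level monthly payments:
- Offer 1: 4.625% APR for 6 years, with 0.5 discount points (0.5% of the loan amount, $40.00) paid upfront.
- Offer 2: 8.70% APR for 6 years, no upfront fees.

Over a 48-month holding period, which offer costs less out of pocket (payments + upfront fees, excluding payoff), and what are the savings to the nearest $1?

Offer 1: at 4.625% the monthly rate is 0.0038542, so the payment is 8,000 × 0.0038542 / (1 − 1.0038542^−72) = $127.45.
Offer 2: at 8.70% the monthly rate is 0.0072500, so the payment is 8,000 × 0.0072500 / (1 − 1.0072500^−72) = $143.02.
Over 48 months: Offer 1 costs 48 × $127.45 + $40.00 = $6,157.60; Offer 2 costs 48 × $143.02 = $6,864.96.
Offer 1 is cheaper by $6,864.96 − $6,157.60 = $707.36.

Offer 1 by $707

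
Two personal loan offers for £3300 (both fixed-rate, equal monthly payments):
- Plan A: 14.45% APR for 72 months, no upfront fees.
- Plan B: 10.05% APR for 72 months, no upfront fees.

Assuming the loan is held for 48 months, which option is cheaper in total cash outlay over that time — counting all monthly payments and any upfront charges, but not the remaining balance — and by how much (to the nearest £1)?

Plan A: monthly rate = 14.45%/12 = 0.0120417; payment = 3,300 × 0.0120417 / (1 − (1+0.0120417)^−72) = £68.80.
Plan B: monthly rate = 10.05%/12 = 0.0083750; payment = 3,300 × 0.0083750 / (1 − (1+0.0083750)^−72) = £61.22.
Over 48 months: Plan A costs 48 × £68.80 = £3,302.40; Plan B costs 48 × £61.22 = £2,938.56.
Plan B is cheaper by £3,302.40 − £2,938.56 = £363.84.

Plan B by £364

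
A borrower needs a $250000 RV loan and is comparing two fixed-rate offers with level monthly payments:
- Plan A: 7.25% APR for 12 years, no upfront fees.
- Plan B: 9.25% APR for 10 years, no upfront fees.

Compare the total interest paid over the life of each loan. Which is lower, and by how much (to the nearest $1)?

Plan A by $9,066

Plan A: at 7.25% the monthly rate is 0.0060417, so the payment is 250,000 × 0.0060417 / (1 − 1.0060417^−144) = $2,604.39.
Total interest on Plan A = 144 × $2,604.39 − $250,000 = $125,032.16.
Plan B: at 9.25% the monthly rate is 0.0077083, so the payment is 250,000 × 0.0077083 / (1 − 1.0077083^−120) = $3,200.82.
Total interest on Plan B = 120 × $3,200.82 − $250,000 = $134,098.40.
Plan A is lower by $9,066.24.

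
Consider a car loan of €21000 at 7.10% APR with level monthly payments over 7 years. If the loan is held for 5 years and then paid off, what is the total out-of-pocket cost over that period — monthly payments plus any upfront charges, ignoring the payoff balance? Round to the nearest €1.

€19,078

At 7.10% the monthly rate is 0.0059167, so the payment is 21,000 × 0.0059167 / (1 − 1.0059167^−84) = €317.97.
Total outlay = 60 × €317.97 = €19,078.20.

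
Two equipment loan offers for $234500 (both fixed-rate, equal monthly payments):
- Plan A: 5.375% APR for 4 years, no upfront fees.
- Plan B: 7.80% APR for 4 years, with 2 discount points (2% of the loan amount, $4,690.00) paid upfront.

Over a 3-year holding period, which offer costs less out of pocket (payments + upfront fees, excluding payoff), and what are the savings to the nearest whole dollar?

Plan A by $14,142

Plan A: monthly rate = 5.375%/12 = 0.0044792; payment = 234,500 × 0.0044792 / (1 − (1+0.0044792)^−48) = $5,440.29.
Plan B: at 7.80% the monthly rate is 0.0065000, so the payment is 234,500 × 0.0065000 / (1 − 1.0065000^−48) = $5,702.84.
Over 36 months: Plan A costs 36 × $5,440.29 = $195,850.44; Plan B costs 36 × $5,702.84 + $4,690.00 = $209,992.24.
Plan A is cheaper by $209,992.24 − $195,850.44 = $14,141.80.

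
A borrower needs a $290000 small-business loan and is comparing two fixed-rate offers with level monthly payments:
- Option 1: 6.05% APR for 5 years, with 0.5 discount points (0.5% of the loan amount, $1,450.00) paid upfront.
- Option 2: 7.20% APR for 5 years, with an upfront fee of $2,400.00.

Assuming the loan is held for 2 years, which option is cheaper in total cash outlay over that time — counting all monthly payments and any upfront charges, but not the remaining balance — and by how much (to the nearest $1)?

Option 1: at 6.05% the monthly rate is 0.0050417, so the payment is 290,000 × 0.0050417 / (1 − 1.0050417^−60) = $5,613.26.
Option 2: monthly rate = 7.2%/12 = 0.0060000; payment = 290,000 × 0.0060000 / (1 − (1+0.0060000)^−60) = $5,769.75.
Over 24 months: Option 1 costs 24 × $5,613.26 + $1,450.00 = $136,168.24; Option 2 costs 24 × $5,769.75 + $2,400.00 = $140,874.00.
Option 1 is cheaper by $140,874.00 − $136,168.24 = $4,705.76.

Option 1 by $4,706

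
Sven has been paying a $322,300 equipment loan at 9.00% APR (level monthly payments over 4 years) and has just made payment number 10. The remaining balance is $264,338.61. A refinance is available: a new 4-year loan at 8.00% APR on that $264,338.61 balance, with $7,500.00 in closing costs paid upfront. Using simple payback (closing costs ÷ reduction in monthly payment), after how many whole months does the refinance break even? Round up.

5 months

Current payment = 322,300 × 9%/12 / (1 − (1+0.0075000)^−48) = $8,020.45.
Refinanced payment = 264,338.61 × 0.0066667 / (1 − (1+0.0066667)^−48) = $6,453.28.
Monthly savings = $8,020.45 − $6,453.28 = $1,567.17.
Break-even = $7,500.00 / $1,567.17 = 4.79 → 5 months.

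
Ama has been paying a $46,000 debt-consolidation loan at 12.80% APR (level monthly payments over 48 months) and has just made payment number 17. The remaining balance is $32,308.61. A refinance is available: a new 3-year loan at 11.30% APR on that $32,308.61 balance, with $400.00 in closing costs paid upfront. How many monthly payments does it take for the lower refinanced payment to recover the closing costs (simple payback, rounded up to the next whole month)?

Current payment = 46,000 × 12.8%/12 / (1 − (1+0.0106667)^−48) = $1,229.50.
Refinanced payment = 32,308.61 × 0.0094167 / (1 − (1+0.0094167)^−36) = $1,062.34.
Monthly savings = $1,229.50 − $1,062.34 = $167.16.
Break-even = $400.00 / $167.16 = 2.39 → 3 months.

3 months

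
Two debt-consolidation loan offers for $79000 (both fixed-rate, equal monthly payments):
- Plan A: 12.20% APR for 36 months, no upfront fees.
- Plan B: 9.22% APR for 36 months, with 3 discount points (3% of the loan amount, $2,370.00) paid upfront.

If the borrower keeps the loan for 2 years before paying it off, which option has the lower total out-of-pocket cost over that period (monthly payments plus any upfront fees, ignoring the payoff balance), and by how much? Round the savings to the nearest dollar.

Plan A: monthly rate = 12.2%/12 = 0.0101667; payment = 79,000 × 0.0101667 / (1 − (1+0.0101667)^−36) = $2,631.48.
Plan B: at 9.22% the monthly rate is 0.0076833, so the payment is 79,000 × 0.0076833 / (1 − 1.0076833^−36) = $2,520.28.
Over 24 months: Plan A costs 24 × $2,631.48 = $63,155.52; Plan B costs 24 × $2,520.28 + $2,370.00 = $62,856.72.
Plan B is cheaper by $63,155.52 − $62,856.72 = $298.80.

Plan B by $299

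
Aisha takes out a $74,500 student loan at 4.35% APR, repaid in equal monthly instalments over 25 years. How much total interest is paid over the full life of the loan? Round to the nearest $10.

Monthly rate = 4.35%/12 = 0.0036250; payment = 74,500 × 0.0036250 / (1 − (1+0.0036250)^−300) = $407.78.
Total paid = 300 × $407.78 = $122,334.00; interest = $122,334.00 − $74,500 = $47,834.00.

$47,830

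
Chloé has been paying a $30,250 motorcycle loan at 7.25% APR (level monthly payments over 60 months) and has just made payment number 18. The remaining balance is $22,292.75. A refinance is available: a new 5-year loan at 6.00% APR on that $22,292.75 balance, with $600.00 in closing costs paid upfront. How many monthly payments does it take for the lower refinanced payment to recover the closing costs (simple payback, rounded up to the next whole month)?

Current payment = 30,250 × 7.25%/12 / (1 − (1+0.0060417)^−60) = $602.56.
Refinanced payment = 22,292.75 × 0.0050000 / (1 − (1+0.0050000)^−60) = $430.98.
Monthly savings = $602.56 − $430.98 = $171.58.
Break-even = $600.00 / $171.58 = 3.50 → 4 months.

4 months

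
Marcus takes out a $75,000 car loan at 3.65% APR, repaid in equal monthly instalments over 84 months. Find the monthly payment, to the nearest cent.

$1,013.12

At 3.65% the monthly rate is 0.0030417, so the payment is 75,000 × 0.0030417 / (1 − 1.0030417^−84) = $1,013.12.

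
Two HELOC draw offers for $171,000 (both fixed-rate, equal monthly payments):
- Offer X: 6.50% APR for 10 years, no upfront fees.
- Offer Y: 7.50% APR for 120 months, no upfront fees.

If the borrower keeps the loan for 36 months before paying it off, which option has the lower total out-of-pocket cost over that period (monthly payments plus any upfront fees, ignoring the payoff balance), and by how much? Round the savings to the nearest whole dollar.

Offer X by $3,173

Offer X: at 6.50% the monthly rate is 0.0054167, so the payment is 171,000 × 0.0054167 / (1 − 1.0054167^−120) = $1,941.67.
Offer Y: monthly rate = 7.5%/12 = 0.0062500; payment = 171,000 × 0.0062500 / (1 − (1+0.0062500)^−120) = $2,029.80.
Over 36 months: Offer X costs 36 × $1,941.67 = $69,900.12; Offer Y costs 36 × $2,029.80 = $73,072.80.
Offer X is cheaper by $73,072.80 − $69,900.12 = $3,172.68.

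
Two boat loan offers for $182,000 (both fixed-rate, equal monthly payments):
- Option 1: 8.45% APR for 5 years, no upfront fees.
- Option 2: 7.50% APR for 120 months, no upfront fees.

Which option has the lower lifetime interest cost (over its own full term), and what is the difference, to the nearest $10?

Option 1: at 8.45% the monthly rate is 0.0070417, so the payment is 182,000 × 0.0070417 / (1 − 1.0070417^−60) = $3,729.62.
Total interest on Option 1 = 60 × $3,729.62 − $182,000 = $41,777.20.
Option 2: at 7.50% the monthly rate is 0.0062500, so the payment is 182,000 × 0.0062500 / (1 − 1.0062500^−120) = $2,160.37.
Total interest on Option 2 = 120 × $2,160.37 − $182,000 = $77,244.40.
Option 1 is lower by $35,467.20.

Option 1 by $35,470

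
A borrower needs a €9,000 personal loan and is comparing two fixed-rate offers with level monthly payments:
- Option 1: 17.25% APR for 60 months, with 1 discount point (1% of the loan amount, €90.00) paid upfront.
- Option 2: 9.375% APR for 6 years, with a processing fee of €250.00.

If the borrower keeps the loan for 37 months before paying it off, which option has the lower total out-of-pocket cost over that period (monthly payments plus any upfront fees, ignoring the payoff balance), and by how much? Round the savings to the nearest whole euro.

Option 1: at 17.25% the monthly rate is 0.0143750, so the payment is 9,000 × 0.0143750 / (1 − 1.0143750^−60) = €224.88.
Option 2: at 9.375% the monthly rate is 0.0078125, so the payment is 9,000 × 0.0078125 / (1 − 1.0078125^−72) = €163.91.
Over 37 months: Option 1 costs 37 × €224.88 + €90.00 = €8,410.56; Option 2 costs 37 × €163.91 + €250.00 = €6,314.67.
Option 2 is cheaper by €8,410.56 − €6,314.67 = €2,095.89.

Option 2 by €2,096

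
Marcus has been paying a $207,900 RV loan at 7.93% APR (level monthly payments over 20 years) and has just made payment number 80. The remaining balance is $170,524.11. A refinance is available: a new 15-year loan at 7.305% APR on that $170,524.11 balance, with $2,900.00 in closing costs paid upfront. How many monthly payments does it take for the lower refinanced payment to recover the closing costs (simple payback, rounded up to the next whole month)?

18 months

Current payment = 207,900 × 7.93%/12 / (1 − (1+0.0066083)^−240) = $1,729.91.
Refinanced payment = 170,524.11 × 0.0060875 / (1 − (1+0.0060875)^−180) = $1,561.94.
Monthly savings = $1,729.91 − $1,561.94 = $167.97.
Break-even = $2,900.00 / $167.97 = 17.26 → 18 months.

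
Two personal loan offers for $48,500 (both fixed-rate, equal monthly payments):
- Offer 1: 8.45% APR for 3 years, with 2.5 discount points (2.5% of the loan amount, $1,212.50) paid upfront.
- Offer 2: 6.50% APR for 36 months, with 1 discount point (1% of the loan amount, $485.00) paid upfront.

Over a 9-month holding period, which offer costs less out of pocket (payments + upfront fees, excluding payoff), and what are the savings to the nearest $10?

Offer 2 by $1,120

Offer 1: monthly rate = 8.45%/12 = 0.0070417; payment = 48,500 × 0.0070417 / (1 − (1+0.0070417)^−36) = $1,529.90.
Offer 2: monthly rate = 6.5%/12 = 0.0054167; payment = 48,500 × 0.0054167 / (1 − (1+0.0054167)^−36) = $1,486.48.
Over 9 months: Offer 1 costs 9 × $1,529.90 + $1,212.50 = $14,981.60; Offer 2 costs 9 × $1,486.48 + $485.00 = $13,863.32.
Offer 2 is cheaper by $14,981.60 − $13,863.32 = $1,118.28.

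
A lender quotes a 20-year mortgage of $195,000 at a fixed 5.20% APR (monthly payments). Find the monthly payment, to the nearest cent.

$1,308.56

At 5.20% the monthly rate is 0.0043333, so the payment is 195,000 × 0.0043333 / (1 − 1.0043333^−240) = $1,308.56.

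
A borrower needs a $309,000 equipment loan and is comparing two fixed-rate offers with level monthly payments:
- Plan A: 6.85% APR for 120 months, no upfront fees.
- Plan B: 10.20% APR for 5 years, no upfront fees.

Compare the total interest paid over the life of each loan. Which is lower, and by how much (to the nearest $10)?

Plan B by $31,920

Plan A: at 6.85% the monthly rate is 0.0057083, so the payment is 309,000 × 0.0057083 / (1 − 1.0057083^−120) = $3,563.91.
Total interest on Plan A = 120 × $3,563.91 − $309,000 = $118,669.20.
Plan B: monthly rate = 10.2%/12 = 0.0085000; payment = 309,000 × 0.0085000 / (1 − (1+0.0085000)^−60) = $6,595.79.
Total interest on Plan B = 60 × $6,595.79 − $309,000 = $86,747.40.
Plan B is lower by $31,921.80.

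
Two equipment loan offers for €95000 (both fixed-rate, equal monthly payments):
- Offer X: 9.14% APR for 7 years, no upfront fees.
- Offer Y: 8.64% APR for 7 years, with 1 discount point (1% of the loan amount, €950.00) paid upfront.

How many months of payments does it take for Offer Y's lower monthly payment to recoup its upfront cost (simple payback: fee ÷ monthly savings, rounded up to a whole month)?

Offer X: at 9.14% the monthly rate is 0.0076167, so the payment is 95,000 × 0.0076167 / (1 − 1.0076167^−84) = €1,535.22.
Offer Y: monthly rate = 8.64%/12 = 0.0072000; payment = 95,000 × 0.0072000 / (1 − (1+0.0072000)^−84) = €1,511.16.
Monthly savings = €1,535.22 − €1,511.16 = €24.06.
Break-even = €950.00 / €24.06 = 39.48 → 40 months.

40 months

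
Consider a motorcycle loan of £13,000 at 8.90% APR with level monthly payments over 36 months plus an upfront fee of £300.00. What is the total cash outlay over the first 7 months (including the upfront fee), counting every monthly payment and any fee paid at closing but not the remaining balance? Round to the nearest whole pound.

Monthly rate = 8.9%/12 = 0.0074167; payment = 13,000 × 0.0074167 / (1 − (1+0.0074167)^−36) = £412.79.
Total outlay = 7 × £412.79 + £300.00 = £3,189.53.

£3,190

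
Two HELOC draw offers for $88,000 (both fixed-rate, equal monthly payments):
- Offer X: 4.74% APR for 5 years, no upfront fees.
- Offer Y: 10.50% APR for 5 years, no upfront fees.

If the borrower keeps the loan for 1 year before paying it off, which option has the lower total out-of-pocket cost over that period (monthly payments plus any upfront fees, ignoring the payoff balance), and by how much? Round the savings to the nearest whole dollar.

Offer X by $2,895

Offer X: at 4.74% the monthly rate is 0.0039500, so the payment is 88,000 × 0.0039500 / (1 − 1.0039500^−60) = $1,650.21.
Offer Y: at 10.50% the monthly rate is 0.0087500, so the payment is 88,000 × 0.0087500 / (1 − 1.0087500^−60) = $1,891.46.
Over 12 months: Offer X costs 12 × $1,650.21 = $19,802.52; Offer Y costs 12 × $1,891.46 = $22,697.52.
Offer X is cheaper by $22,697.52 − $19,802.52 = $2,895.00.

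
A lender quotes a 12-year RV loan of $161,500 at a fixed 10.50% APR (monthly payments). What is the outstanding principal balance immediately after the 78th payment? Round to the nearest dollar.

$98,802

With monthly rate i = 10.5%/12 = 0.0087500, the balance after k of n payments is P · [(1+i)^n − (1+i)^k] / [(1+i)^n − 1].
(1+0.0087500)^144 = 3.50615308 and (1+0.0087500)^78 = 1.97295292, so the balance is 161,500 × (3.50615308 − 1.97295292) / (3.50615308 − 1) = $98,801.56.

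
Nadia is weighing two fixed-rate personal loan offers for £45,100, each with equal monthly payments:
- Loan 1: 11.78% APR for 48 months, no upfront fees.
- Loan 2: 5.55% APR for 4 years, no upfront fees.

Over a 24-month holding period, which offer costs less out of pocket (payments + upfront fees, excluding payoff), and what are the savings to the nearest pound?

Loan 2 by £3,189

Loan 1: at 11.78% the monthly rate is 0.0098167, so the payment is 45,100 × 0.0098167 / (1 − 1.0098167^−48) = £1,182.79.
Loan 2: at 5.55% the monthly rate is 0.0046250, so the payment is 45,100 × 0.0046250 / (1 − 1.0046250^−48) = £1,049.90.
Over 24 months: Loan 1 costs 24 × £1,182.79 = £28,386.96; Loan 2 costs 24 × £1,049.90 = £25,197.60.
Loan 2 is cheaper by £28,386.96 − £25,197.60 = £3,189.36.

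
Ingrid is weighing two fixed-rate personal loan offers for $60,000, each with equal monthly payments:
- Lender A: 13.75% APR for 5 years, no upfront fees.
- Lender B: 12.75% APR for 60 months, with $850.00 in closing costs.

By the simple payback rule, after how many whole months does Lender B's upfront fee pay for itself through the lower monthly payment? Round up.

Lender A: monthly rate = 13.75%/12 = 0.0114583; payment = 60,000 × 0.0114583 / (1 − (1+0.0114583)^−60) = $1,388.33.
Lender B: at 12.75% the monthly rate is 0.0106250, so the payment is 60,000 × 0.0106250 / (1 − 1.0106250^−60) = $1,357.52.
Monthly savings = $1,388.33 − $1,357.52 = $30.81.
Break-even = $850.00 / $30.81 = 27.59 → 28 months.

28 months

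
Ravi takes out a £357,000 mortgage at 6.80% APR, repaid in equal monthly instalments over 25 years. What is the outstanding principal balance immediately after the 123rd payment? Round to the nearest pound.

£276,432

With monthly rate i = 6.8%/12 = 0.0056667, the balance after k of n payments is P · [(1+i)^n − (1+i)^k] / [(1+i)^n − 1].
(1+0.0056667)^300 = 5.44774332 and (1+0.0056667)^123 = 2.00377439, so the balance is 357,000 × (5.44774332 − 2.00377439) / (5.44774332 − 1) = £276,431.62.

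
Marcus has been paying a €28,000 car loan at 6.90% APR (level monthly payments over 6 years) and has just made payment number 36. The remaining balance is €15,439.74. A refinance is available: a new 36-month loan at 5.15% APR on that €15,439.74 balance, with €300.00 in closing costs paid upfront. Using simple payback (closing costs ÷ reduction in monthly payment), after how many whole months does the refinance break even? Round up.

25 months

Current payment = 28,000 × 6.9%/12 / (1 − (1+0.0057500)^−72) = €476.03.
Refinanced payment = 15,439.74 × 0.0042917 / (1 − (1+0.0042917)^−36) = €463.78.
Monthly savings = €476.03 − €463.78 = €12.25.
Break-even = €300.00 / €12.25 = 24.49 → 25 months.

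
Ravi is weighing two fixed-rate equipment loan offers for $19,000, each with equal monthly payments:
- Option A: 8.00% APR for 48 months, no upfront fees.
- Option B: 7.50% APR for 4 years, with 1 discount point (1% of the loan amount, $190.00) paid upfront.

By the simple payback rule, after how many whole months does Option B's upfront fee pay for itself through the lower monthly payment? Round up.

43 months

Option A: monthly rate = 8%/12 = 0.0066667; payment = 19,000 × 0.0066667 / (1 − (1+0.0066667)^−48) = $463.85.
Option B: monthly rate = 7.5%/12 = 0.0062500; payment = 19,000 × 0.0062500 / (1 − (1+0.0062500)^−48) = $459.40.
Monthly savings = $463.85 − $459.40 = $4.45.
Break-even = $190.00 / $4.45 = 42.70 → 43 months.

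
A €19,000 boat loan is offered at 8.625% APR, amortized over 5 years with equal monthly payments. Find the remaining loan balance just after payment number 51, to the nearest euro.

€3,395

With monthly rate i = 8.625%/12 = 0.0071875, the balance after k of n payments is P · [(1+i)^n − (1+i)^k] / [(1+i)^n − 1].
(1+0.0071875)^60 = 1.53680807 and (1+0.0071875)^51 = 1.44087626, so the balance is 19,000 × (1.53680807 − 1.44087626) / (1.53680807 − 1) = €3,395.45.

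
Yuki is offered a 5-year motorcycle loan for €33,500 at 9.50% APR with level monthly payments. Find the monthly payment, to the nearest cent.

€703.56

At 9.50% the monthly rate is 0.0079167, so the payment is 33,500 × 0.0079167 / (1 − 1.0079167^−60) = €703.56.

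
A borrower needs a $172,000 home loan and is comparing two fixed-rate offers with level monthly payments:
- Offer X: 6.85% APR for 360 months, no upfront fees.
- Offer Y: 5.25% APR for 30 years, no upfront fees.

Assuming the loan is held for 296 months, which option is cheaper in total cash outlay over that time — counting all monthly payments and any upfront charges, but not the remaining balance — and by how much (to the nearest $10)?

Offer X: at 6.85% the monthly rate is 0.0057083, so the payment is 172,000 × 0.0057083 / (1 − 1.0057083^−360) = $1,127.05.
Offer Y: monthly rate = 5.25%/12 = 0.0043750; payment = 172,000 × 0.0043750 / (1 − (1+0.0043750)^−360) = $949.79.
Over 296 months: Offer X costs 296 × $1,127.05 = $333,606.80; Offer Y costs 296 × $949.79 = $281,137.84.
Offer Y is cheaper by $333,606.80 − $281,137.84 = $52,468.96.

Offer Y by $52,470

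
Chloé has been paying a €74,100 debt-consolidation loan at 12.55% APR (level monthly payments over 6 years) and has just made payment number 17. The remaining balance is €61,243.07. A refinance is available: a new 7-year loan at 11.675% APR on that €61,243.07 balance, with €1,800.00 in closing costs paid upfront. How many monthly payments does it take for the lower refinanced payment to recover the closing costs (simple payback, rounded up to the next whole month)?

5 months

Current payment = 74,100 × 12.55%/12 / (1 − (1+0.0104583)^−72) = €1,469.95.
Refinanced payment = 61,243.07 × 0.0097292 / (1 − (1+0.0097292)^−84) = €1,070.49.
Monthly savings = €1,469.95 − €1,070.49 = €399.46.
Break-even = €1,800.00 / €399.46 = 4.51 → 5 months.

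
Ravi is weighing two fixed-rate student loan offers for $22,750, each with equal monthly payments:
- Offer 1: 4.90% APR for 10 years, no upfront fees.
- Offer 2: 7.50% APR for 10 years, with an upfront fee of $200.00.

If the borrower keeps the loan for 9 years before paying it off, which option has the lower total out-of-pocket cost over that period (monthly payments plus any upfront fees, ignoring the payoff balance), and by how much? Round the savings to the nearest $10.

Offer 1: at 4.90% the monthly rate is 0.0040833, so the payment is 22,750 × 0.0040833 / (1 − 1.0040833^−120) = $240.19.
Offer 2: monthly rate = 7.5%/12 = 0.0062500; payment = 22,750 × 0.0062500 / (1 − (1+0.0062500)^−120) = $270.05.
Over 108 months: Offer 1 costs 108 × $240.19 = $25,940.52; Offer 2 costs 108 × $270.05 + $200.00 = $29,365.40.
Offer 1 is cheaper by $29,365.40 − $25,940.52 = $3,424.88.

Offer 1 by $3,420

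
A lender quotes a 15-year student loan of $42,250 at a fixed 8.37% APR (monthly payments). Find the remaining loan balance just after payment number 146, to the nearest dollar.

With monthly rate i = 8.37%/12 = 0.0069750, the balance after k of n payments is P · [(1+i)^n − (1+i)^k] / [(1+i)^n − 1].
(1+0.0069750)^180 = 3.49433015 and (1+0.0069750)^146 = 2.75885278, so the balance is 42,250 × (3.49433015 − 2.75885278) / (3.49433015 − 1) = $12,457.82.

$12,458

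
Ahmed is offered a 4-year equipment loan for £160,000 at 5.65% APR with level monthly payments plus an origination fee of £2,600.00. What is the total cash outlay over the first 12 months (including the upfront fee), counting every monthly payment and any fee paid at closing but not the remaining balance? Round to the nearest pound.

At 5.65% the monthly rate is 0.0047083, so the payment is 160,000 × 0.0047083 / (1 − 1.0047083^−48) = £3,731.98.
Total outlay = 12 × £3,731.98 + £2,600.00 = £47,383.76.

£47,384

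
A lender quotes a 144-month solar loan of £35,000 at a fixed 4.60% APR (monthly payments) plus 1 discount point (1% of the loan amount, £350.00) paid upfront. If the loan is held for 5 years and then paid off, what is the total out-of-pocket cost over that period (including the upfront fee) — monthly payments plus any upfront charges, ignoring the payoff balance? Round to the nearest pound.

£19,354

At 4.60% the monthly rate is 0.0038333, so the payment is 35,000 × 0.0038333 / (1 − 1.0038333^−144) = £316.73.
Total outlay = 60 × £316.73 + £350.00 = £19,353.80.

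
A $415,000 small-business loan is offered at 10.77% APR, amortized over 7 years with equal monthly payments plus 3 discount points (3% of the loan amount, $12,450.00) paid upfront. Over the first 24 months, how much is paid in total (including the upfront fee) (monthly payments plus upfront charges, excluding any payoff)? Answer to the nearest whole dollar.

$181,787

Monthly rate = 10.77%/12 = 0.0089750; payment = 415,000 × 0.0089750 / (1 − (1+0.0089750)^−84) = $7,055.72.
Total outlay = 24 × $7,055.72 + $12,450.00 = $181,787.28.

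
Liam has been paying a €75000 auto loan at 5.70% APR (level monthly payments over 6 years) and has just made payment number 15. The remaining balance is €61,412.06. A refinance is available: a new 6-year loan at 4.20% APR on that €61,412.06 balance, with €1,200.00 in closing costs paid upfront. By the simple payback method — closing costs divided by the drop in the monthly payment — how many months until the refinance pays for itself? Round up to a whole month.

Current payment = 75,000 × 5.7%/12 / (1 − (1+0.0047500)^−72) = €1,232.37.
Refinanced payment = 61,412.06 × 0.0035000 / (1 − (1+0.0035000)^−72) = €966.41.
Monthly savings = €1,232.37 − €966.41 = €265.96.
Break-even = €1,200.00 / €265.96 = 4.51 → 5 months.

5 months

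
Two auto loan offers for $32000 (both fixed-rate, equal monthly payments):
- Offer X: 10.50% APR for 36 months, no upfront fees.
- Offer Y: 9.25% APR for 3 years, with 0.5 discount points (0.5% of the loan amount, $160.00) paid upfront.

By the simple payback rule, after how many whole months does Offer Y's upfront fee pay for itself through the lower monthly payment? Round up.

9 months

Offer X: monthly rate = 10.5%/12 = 0.0087500; payment = 32,000 × 0.0087500 / (1 − (1+0.0087500)^−36) = $1,040.08.
Offer Y: at 9.25% the monthly rate is 0.0077083, so the payment is 32,000 × 0.0077083 / (1 − 1.0077083^−36) = $1,021.32.
Monthly savings = $1,040.08 − $1,021.32 = $18.76.
Break-even = $160.00 / $18.76 = 8.53 → 9 months.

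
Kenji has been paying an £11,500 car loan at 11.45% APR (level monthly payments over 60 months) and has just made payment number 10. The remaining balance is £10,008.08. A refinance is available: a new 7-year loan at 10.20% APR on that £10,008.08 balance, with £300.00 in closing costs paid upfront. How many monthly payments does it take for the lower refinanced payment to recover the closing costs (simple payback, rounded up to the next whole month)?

4 months

Current payment = 11,500 × 11.45%/12 / (1 − (1+0.0095417)^−60) = £252.63.
Refinanced payment = 10,008.08 × 0.0085000 / (1 − (1+0.0085000)^−84) = £167.18.
Monthly savings = £252.63 − £167.18 = £85.45.
Break-even = £300.00 / £85.45 = 3.51 → 4 months.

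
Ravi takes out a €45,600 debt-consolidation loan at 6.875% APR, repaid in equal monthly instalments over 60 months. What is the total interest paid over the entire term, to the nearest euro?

At 6.875% the monthly rate is 0.0057292, so the payment is 45,600 × 0.0057292 / (1 − 1.0057292^−60) = €900.25.
Total paid = 60 × €900.25 = €54,015.00; interest = €54,015.00 − €45,600 = €8,415.00.

€8,415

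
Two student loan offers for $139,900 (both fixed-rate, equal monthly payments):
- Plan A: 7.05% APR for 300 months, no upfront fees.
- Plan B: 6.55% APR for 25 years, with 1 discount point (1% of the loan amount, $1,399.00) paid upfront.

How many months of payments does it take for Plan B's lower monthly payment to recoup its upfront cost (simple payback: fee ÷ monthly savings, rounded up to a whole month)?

Plan A: monthly rate = 7.05%/12 = 0.0058750; payment = 139,900 × 0.0058750 / (1 − (1+0.0058750)^−300) = $993.25.
Plan B: monthly rate = 6.55%/12 = 0.0054583; payment = 139,900 × 0.0054583 / (1 − (1+0.0054583)^−300) = $948.99.
Monthly savings = $993.25 − $948.99 = $44.26.
Break-even = $1,399.00 / $44.26 = 31.61 → 32 months.

32 months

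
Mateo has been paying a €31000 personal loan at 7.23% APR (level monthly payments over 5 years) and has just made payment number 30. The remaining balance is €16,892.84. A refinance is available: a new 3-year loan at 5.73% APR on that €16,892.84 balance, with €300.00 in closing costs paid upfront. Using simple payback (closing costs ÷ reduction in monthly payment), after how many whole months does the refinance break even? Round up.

Current payment = 31,000 × 7.23%/12 / (1 − (1+0.0060250)^−60) = €617.21.
Refinanced payment = 16,892.84 × 0.0047750 / (1 − (1+0.0047750)^−36) = €511.85.
Monthly savings = €617.21 − €511.85 = €105.36.
Break-even = €300.00 / €105.36 = 2.85 → 3 months.

3 months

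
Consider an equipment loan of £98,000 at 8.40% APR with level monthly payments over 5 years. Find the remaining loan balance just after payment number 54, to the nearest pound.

With monthly rate i = 8.4%/12 = 0.0070000, the balance after k of n payments is P · [(1+i)^n − (1+i)^k] / [(1+i)^n − 1].
(1+0.0070000)^60 = 1.51973629 and (1+0.0070000)^54 = 1.45744243, so the balance is 98,000 × (1.51973629 − 1.45744243) / (1.51973629 − 1) = £11,745.95.

£11,746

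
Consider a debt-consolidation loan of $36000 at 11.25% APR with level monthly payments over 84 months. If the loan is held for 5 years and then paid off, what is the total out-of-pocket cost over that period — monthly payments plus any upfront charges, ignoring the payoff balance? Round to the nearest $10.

Monthly rate = 11.25%/12 = 0.0093750; payment = 36,000 × 0.0093750 / (1 − (1+0.0093750)^−84) = $621.15.
Total outlay = 60 × $621.15 = $37,269.00.

$37,270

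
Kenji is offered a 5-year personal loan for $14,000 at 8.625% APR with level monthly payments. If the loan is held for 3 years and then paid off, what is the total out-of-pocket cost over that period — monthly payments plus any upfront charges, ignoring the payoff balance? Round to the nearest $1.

$10,371

At 8.625% the monthly rate is 0.0071875, so the payment is 14,000 × 0.0071875 / (1 − 1.0071875^−60) = $288.08.
Total outlay = 36 × $288.08 = $10,370.88.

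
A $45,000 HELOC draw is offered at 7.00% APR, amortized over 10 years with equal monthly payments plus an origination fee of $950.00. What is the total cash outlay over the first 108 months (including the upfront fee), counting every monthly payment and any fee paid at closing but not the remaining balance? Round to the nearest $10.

$57,380

At 7.00% the monthly rate is 0.0058333, so the payment is 45,000 × 0.0058333 / (1 − 1.0058333^−120) = $522.49.
Total outlay = 108 × $522.49 + $950.00 = $57,378.92.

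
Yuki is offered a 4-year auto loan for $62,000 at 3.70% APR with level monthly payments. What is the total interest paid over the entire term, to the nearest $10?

$4,800

Monthly rate = 3.7%/12 = 0.0030833; payment = 62,000 × 0.0030833 / (1 − (1+0.0030833)^−48) = $1,391.59.
Total paid = 48 × $1,391.59 = $66,796.32; interest = $66,796.32 − $62,000 = $4,796.32.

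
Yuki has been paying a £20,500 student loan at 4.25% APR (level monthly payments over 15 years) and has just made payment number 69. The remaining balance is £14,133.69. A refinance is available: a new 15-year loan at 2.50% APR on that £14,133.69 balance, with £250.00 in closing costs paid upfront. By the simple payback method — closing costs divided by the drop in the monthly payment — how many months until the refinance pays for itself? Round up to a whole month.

Current payment = 20,500 × 4.25%/12 / (1 − (1+0.0035417)^−180) = £154.22.
Refinanced payment = 14,133.69 × 0.0020833 / (1 − (1+0.0020833)^−180) = £94.24.
Monthly savings = £154.22 − £94.24 = £59.98.
Break-even = £250.00 / £59.98 = 4.17 → 5 months.

5 months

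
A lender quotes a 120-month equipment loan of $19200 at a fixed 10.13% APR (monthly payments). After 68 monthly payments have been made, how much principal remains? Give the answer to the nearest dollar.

With monthly rate i = 10.13%/12 = 0.0084417, the balance after k of n payments is P · [(1+i)^n − (1+i)^k] / [(1+i)^n − 1].
(1+0.0084417)^120 = 2.74216624 and (1+0.0084417)^68 = 1.77114102, so the balance is 19,200 × (2.74216624 − 1.77114102) / (2.74216624 − 1) = $10,701.44.

$10,701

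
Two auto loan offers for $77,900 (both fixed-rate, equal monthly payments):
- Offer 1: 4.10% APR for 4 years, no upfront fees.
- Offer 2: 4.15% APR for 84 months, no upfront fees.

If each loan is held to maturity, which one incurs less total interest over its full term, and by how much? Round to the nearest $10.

Offer 1: at 4.10% the monthly rate is 0.0034167, so the payment is 77,900 × 0.0034167 / (1 − 1.0034167^−48) = $1,762.40.
Total interest on Offer 1 = 48 × $1,762.40 − $77,900 = $6,695.20.
Offer 2: monthly rate = 4.15%/12 = 0.0034583; payment = 77,900 × 0.0034583 / (1 − (1+0.0034583)^−84) = $1,070.19.
Total interest on Offer 2 = 84 × $1,070.19 − $77,900 = $11,995.96.
Offer 1 is lower by $5,300.76.

Offer 1 by $5,300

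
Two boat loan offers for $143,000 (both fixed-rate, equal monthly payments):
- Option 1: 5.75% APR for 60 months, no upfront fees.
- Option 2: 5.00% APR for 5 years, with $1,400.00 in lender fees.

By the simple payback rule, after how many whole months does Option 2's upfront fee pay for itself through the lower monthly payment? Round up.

29 months

Option 1: at 5.75% the monthly rate is 0.0047917, so the payment is 143,000 × 0.0047917 / (1 − 1.0047917^−60) = $2,748.00.
Option 2: at 5.00% the monthly rate is 0.0041667, so the payment is 143,000 × 0.0041667 / (1 − 1.0041667^−60) = $2,698.59.
Monthly savings = $2,748.00 − $2,698.59 = $49.41.
Break-even = $1,400.00 / $49.41 = 28.33 → 29 months.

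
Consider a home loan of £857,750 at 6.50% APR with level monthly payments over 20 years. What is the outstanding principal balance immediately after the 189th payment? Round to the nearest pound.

£284,312

With monthly rate i = 6.5%/12 = 0.0054167, the balance after k of n payments is P · [(1+i)^n − (1+i)^k] / [(1+i)^n − 1].
(1+0.0054167)^240 = 3.65644670 and (1+0.0054167)^189 = 2.77593413, so the balance is 857,750 × (3.65644670 − 2.77593413) / (3.65644670 − 1) = £284,311.99.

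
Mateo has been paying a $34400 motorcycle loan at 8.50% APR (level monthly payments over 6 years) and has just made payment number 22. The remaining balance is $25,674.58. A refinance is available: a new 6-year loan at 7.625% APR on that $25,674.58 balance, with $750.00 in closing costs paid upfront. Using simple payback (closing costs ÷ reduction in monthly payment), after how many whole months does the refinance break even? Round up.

Current payment = 34,400 × 8.5%/12 / (1 − (1+0.0070833)^−72) = $611.58.
Refinanced payment = 25,674.58 × 0.0063542 / (1 − (1+0.0063542)^−72) = $445.47.
Monthly savings = $611.58 − $445.47 = $166.11.
Break-even = $750.00 / $166.11 = 4.52 → 5 months.

5 months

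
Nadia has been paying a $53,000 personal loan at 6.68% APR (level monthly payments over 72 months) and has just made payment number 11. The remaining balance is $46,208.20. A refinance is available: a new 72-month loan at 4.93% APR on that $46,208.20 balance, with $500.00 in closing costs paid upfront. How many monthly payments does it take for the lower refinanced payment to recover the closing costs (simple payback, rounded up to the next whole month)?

Current payment = 53,000 × 6.68%/12 / (1 − (1+0.0055667)^−72) = $895.48.
Refinanced payment = 46,208.20 × 0.0041083 / (1 − (1+0.0041083)^−72) = $742.68.
Monthly savings = $895.48 − $742.68 = $152.80.
Break-even = $500.00 / $152.80 = 3.27 → 4 months.

4 months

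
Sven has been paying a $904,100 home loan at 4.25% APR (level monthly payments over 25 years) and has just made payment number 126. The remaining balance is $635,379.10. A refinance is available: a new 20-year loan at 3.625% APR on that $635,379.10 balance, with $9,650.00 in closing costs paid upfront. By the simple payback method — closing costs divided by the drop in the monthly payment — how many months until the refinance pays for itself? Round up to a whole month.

9 months

Current payment = 904,100 × 4.25%/12 / (1 − (1+0.0035417)^−300) = $4,897.85.
Refinanced payment = 635,379.10 × 0.0030208 / (1 − (1+0.0030208)^−240) = $3,725.89.
Monthly savings = $4,897.85 − $3,725.89 = $1,171.96.
Break-even = $9,650.00 / $1,171.96 = 8.23 → 9 months.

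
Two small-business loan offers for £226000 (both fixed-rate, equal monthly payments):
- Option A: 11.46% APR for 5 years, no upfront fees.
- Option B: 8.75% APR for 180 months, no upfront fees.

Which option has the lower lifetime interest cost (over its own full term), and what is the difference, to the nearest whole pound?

Option A by £108,628

Option A: at 11.46% the monthly rate is 0.0095500, so the payment is 226,000 × 0.0095500 / (1 − 1.0095500^−60) = £4,965.79.
Total interest on Option A = 60 × £4,965.79 − £226,000 = £71,947.40.
Option B: at 8.75% the monthly rate is 0.0072917, so the payment is 226,000 × 0.0072917 / (1 − 1.0072917^−180) = £2,258.75.
Total interest on Option B = 180 × £2,258.75 − £226,000 = £180,575.00.
Option A is lower by £108,627.60.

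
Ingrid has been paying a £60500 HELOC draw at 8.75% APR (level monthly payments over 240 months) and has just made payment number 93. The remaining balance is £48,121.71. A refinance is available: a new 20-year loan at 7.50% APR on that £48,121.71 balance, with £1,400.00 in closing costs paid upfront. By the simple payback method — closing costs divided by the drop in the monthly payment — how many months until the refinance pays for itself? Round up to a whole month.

Current payment = 60,500 × 8.75%/12 / (1 − (1+0.0072917)^−240) = £534.64.
Refinanced payment = 48,121.71 × 0.0062500 / (1 − (1+0.0062500)^−240) = £387.67.
Monthly savings = £534.64 − £387.67 = £146.97.
Break-even = £1,400.00 / £146.97 = 9.53 → 10 months.

10 months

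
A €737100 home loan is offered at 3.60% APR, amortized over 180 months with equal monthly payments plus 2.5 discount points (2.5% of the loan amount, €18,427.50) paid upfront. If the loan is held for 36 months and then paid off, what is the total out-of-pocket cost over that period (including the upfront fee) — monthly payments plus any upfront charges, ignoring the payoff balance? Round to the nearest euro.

€209,432

At 3.60% the monthly rate is 0.0030000, so the payment is 737,100 × 0.0030000 / (1 − 1.0030000^−180) = €5,305.67.
Total outlay = 36 × €5,305.67 + €18,427.50 = €209,431.62.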